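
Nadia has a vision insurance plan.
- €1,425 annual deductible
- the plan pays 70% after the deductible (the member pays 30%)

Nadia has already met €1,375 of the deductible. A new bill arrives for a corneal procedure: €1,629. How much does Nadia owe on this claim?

Remaining deductible: €1,425 − €1,375 = €50.
That leaves €1,629 − €50 = €1,579 for coinsurance.
Coinsurance: €1,579 × 30% = €473.70.
That puts the member's cost at €50 + €473.70 = €523.70.

€523.70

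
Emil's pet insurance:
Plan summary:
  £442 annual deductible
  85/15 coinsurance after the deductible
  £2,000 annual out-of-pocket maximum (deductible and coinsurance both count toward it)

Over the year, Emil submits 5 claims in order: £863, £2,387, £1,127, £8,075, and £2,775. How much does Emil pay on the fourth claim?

Claim 1 — £863: deductible takes £442, £421 remains; 15% of £421 = £63.15. Owner owes £505.15 (running OOP £505.15).
Claim 2 — £2,387: deductible met; 15% of £2,387 = £358.05. Owner pays £358.05; OOP now £863.20.
Claim 3 — £1,127: deductible met; 15% of £1,127 = £169.05. Owner pays £169.05; OOP now £1,032.25.
Claim 4 — £8,075: deductible met; 15% of £8,075 = £1,211.25. That would push OOP to £2,243.50, over the £2,000 cap, so owner pays £2,000 − £1,032.25 = £967.75.

£967.75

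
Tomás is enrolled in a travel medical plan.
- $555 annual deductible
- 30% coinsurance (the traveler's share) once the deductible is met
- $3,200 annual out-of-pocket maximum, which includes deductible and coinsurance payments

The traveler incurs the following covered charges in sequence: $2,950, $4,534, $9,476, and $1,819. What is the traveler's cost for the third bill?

Claim 1 — $2,950: $555 finishes the deductible; $2,395 goes to coinsurance; coinsurance $2,395 × 30% = $718.50. Cost to traveler: $1,273.50. OOP to date $1,273.50.
Claim 2 — $4,534: 30% coinsurance on $4,534 = $1,360.20. Cost to traveler: $1,360.20. OOP to date $2,633.70.
Claim 3 — $9,476: deductible already satisfied, so traveler's share is 30% × $9,476 = $2,842.80. OOP would hit $5,476.50 > $3,200, so the cap limits the traveler to $3,200 − $2,633.70 = $566.30.

$566.30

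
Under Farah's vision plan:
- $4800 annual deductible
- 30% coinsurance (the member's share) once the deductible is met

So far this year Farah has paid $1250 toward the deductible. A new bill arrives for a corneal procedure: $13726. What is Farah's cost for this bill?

$6602.80

Deductible still to meet: $4800 − $1250 = $3550.
That leaves $13726 − $3550 = $10176 for coinsurance.
30% of $10176 = $3052.80 falls to the member.
That puts the member's cost at $3550 + $3052.80 = $6602.80.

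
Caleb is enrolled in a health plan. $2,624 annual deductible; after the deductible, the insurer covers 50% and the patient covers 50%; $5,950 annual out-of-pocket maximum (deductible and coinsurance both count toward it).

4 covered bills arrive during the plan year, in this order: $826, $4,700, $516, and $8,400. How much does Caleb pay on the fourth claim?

Claim 1 — $826: fully absorbed by the deductible. Cost to patient: $826. OOP to date $826.
Claim 2 — $4,700: deductible takes $1,798, $2,902 remains; 50% of $2,902 = $1,451. Patient pays $3,249; OOP now $4,075.
Claim 3 — $516: deductible met; 50% of $516 = $258. Cost to patient: $258. OOP to date $4,333.
Claim 4 — $8,400: 50% coinsurance on $8,400 = $4,200. OOP would hit $8,533 > $5,950, so the cap limits the patient to $5,950 − $4,333 = $1,617.

$1,617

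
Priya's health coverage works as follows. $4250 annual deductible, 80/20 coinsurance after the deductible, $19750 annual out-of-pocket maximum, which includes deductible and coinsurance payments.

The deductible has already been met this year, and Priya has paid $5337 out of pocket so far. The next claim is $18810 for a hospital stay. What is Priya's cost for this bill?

The deductible is already satisfied, so the full bill goes to coinsurance.
Patient's 20% share of $18810 is $3762.
Year-to-date out-of-pocket becomes $5337 + $3762 = $9099, still under the $19750 maximum, so no cap applies.

$3762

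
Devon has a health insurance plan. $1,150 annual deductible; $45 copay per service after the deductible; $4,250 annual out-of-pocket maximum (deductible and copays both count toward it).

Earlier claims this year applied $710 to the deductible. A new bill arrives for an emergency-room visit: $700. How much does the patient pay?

$485

$710 of the $1,150 deductible is already met, leaving $440.
The remaining $260 (= $700 − $440) moves to the copay.
Copay on this service: $45.
That puts the patient's cost at $440 + $45 = $485 before any cap.
Year-to-date out-of-pocket becomes $710 + $485 = $1,195, still under the $4,250 maximum, so no cap applies.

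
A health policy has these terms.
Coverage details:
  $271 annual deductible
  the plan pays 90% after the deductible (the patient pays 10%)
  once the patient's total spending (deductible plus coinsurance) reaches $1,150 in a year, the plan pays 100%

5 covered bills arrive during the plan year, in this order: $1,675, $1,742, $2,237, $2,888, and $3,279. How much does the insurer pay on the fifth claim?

$3,227.10

Claim 1 — $1,675: $271 to deductible, leaving $1,404; coinsurance $1,404 × 10% = $140.40. Patient pays $411.40; OOP now $411.40. Plan pays $1,675 − $411.40 = $1,263.60.
Claim 2 — $1,742: 10% coinsurance on $1,742 = $174.20. Cost to patient: $174.20. OOP to date $585.60. Plan pays $1,742 − $174.20 = $1,567.80.
Claim 3 — $2,237: deductible already satisfied, so patient's share is 10% × $2,237 = $223.70. Patient owes $223.70 (running OOP $809.30). Insurer: $2,237 − $223.70 = $2,013.30.
Claim 4 — $2,888: deductible met; 10% of $2,888 = $288.80. Cost to patient: $288.80. OOP to date $1,098.10. Plan pays $2,888 − $288.80 = $2,599.20.
Claim 5 — $3,279: 10% coinsurance on $3,279 = $327.90. Adding that to $1,098.10 gives $1,426, past the $1,150 cap; patient pays only $1,150 − $1,098.10 = $51.90. Plan pays $3,279 − $51.90 = $3,227.10.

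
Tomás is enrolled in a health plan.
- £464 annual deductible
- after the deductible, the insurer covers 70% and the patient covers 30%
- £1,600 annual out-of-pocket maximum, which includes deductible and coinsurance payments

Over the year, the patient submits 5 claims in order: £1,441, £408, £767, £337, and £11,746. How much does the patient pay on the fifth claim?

Claim 1 — £1,441: £464 to deductible, leaving £977; patient's 30% is £293.10. Patient owes £757.10 (running OOP £757.10).
Claim 2 — £408: deductible met; 30% of £408 = £122.40. Patient owes £122.40 (running OOP £879.50).
Claim 3 — £767: 30% coinsurance on £767 = £230.10. Patient pays £230.10; OOP now £1,109.60.
Claim 4 — £337: deductible already satisfied, so patient's share is 30% × £337 = £101.10. Cost to patient: £101.10. OOP to date £1,210.70.
Claim 5 — £11,746: deductible already satisfied, so patient's share is 30% × £11,746 = £3,523.80. Adding that to £1,210.70 gives £4,734.50, past the £1,600 cap; patient pays only £1,600 − £1,210.70 = £389.30.

£389.30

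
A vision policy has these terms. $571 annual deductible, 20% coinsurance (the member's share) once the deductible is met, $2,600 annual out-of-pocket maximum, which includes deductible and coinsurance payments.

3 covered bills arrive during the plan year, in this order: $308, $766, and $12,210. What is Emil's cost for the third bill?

#1 ($308): all of it applies to the deductible. Member owes $308 (running OOP $308).
#2 ($766): $263 finishes the deductible; $503 goes to coinsurance; 20% of $503 = $100.60. Member pays $363.60; OOP now $671.60.
#3 ($12,210): 20% coinsurance on $12,210 = $2,442. That would push OOP to $3,113.60, over the $2,600 cap, so member pays $2,600 − $671.60 = $1,928.40.

$1,928.40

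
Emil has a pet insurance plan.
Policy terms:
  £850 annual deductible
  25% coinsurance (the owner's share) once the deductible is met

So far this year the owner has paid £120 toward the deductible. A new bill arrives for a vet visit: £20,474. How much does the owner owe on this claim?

Remaining deductible: £850 − £120 = £730.
After the £730 deductible portion, £20,474 − £730 = £19,744 is subject to coinsurance.
25% of £19,744 = £4,936 falls to the owner.
So the owner owes £730 + £4,936 = £5,666.

£5,666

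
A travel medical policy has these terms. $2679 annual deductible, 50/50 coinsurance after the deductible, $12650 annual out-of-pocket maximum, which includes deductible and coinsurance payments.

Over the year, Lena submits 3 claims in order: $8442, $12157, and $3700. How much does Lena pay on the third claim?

Claim 1 — $8442: $2679 to deductible, leaving $5763; coinsurance $5763 × 50% = $2881.50. Traveler pays $5560.50; OOP now $5560.50.
Claim 2 — $12157: deductible met; 50% of $12157 = $6078.50. Traveler owes $6078.50 (running OOP $11639).
Claim 3 — $3700: deductible met; 50% of $3700 = $1850. That would push OOP to $13489, over the $12650 cap, so traveler pays $12650 − $11639 = $1011.

$1011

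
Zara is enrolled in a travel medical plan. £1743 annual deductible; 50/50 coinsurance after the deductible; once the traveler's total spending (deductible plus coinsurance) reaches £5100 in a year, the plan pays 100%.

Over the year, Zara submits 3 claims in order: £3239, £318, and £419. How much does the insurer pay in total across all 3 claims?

#1 (£3239): £1743 to deductible, leaving £1496; coinsurance £1496 × 50% = £748. Traveler owes £2491 (running OOP £2491). Plan pays £3239 − £2491 = £748.
#2 (£318): deductible met; 50% of £318 = £159. Traveler owes £159 (running OOP £2650). Insurer: £318 − £159 = £159.
#3 (£419): 50% coinsurance on £419 = £209.50. Traveler owes £209.50 (running OOP £2859.50). Insurer: £419 − £209.50 = £209.50.
Insurer total = bills − traveler's total = £3976 − £2859.50 = £1116.50.

£1116.50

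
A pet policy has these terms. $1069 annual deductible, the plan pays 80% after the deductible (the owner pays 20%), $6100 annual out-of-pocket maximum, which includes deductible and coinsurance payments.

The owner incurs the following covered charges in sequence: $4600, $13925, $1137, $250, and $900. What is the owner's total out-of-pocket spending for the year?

Claim 1 ($4600): deductible takes $1069, $3531 remains; coinsurance $3531 × 20% = $706.20. Owner owes $1775.20 (running OOP $1775.20).
Claim 2 ($13925): deductible met; 20% of $13925 = $2785. Cost to owner: $2785. OOP to date $4560.20.
Claim 3 ($1137): deductible already satisfied, so owner's share is 20% × $1137 = $227.40. Owner pays $227.40; OOP now $4787.60.
Claim 4 ($250): deductible met; 20% of $250 = $50. Cost to owner: $50. OOP to date $4837.60.
Claim 5 ($900): 20% coinsurance on $900 = $180. Owner owes $180 (running OOP $5017.60).
Summing the owner's payments: $1775.20 + $2785 + $227.40 + $50 + $180 = $5017.60.

$5017.60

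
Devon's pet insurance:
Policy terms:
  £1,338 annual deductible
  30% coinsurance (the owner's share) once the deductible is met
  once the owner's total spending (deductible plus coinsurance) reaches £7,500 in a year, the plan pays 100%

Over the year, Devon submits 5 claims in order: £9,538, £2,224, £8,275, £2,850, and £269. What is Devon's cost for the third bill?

Claim 1 — £9,538: deductible takes £1,338, £8,200 remains; 30% of £8,200 = £2,460. Cost to owner: £3,798. OOP to date £3,798.
Claim 2 — £2,224: deductible already satisfied, so owner's share is 30% × £2,224 = £667.20. Cost to owner: £667.20. OOP to date £4,465.20.
Claim 3 — £8,275: deductible met; 30% of £8,275 = £2,482.50. Cost to owner: £2,482.50. OOP to date £6,947.70.

£2,482.50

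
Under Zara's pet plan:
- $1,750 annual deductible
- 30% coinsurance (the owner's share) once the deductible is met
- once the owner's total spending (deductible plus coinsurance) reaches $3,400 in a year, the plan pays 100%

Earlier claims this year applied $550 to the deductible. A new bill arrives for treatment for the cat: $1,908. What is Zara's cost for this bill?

$1,412.40

Remaining deductible: $1,750 − $550 = $1,200.
That leaves $1,908 − $1,200 = $708 for coinsurance.
30% of $708 = $212.40 falls to the owner.
Owner responsibility before any cap: $1,200 + $212.40 = $1,412.40.
Total out-of-pocket so far would be $550 + $1,412.40 = $1,962.40, below the $3,400 cap — no reduction.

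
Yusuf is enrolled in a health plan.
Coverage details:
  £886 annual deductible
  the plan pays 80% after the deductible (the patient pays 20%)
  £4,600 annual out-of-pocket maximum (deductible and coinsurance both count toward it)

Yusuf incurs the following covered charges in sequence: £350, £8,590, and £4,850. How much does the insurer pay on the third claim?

£3,880

Claim 1 — £350: all of it applies to the deductible. Patient pays £350; OOP now £350. Insurer: £350 − £350 = £0.
Claim 2 — £8,590: deductible takes £536, £8,054 remains; coinsurance £8,054 × 20% = £1,610.80. Patient pays £2,146.80; OOP now £2,496.80. Plan pays £8,590 − £2,146.80 = £6,443.20.
Claim 3 — £4,850: deductible already satisfied, so patient's share is 20% × £4,850 = £970. Cost to patient: £970. OOP to date £3,466.80. Insurer: £4,850 − £970 = £3,880.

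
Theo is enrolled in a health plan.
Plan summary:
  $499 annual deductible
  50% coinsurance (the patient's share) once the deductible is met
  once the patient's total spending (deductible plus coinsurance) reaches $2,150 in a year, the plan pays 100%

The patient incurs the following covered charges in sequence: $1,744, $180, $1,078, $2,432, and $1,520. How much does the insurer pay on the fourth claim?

Bill 1, $1,744: $499 finishes the deductible; $1,245 goes to coinsurance; patient's 50% is $622.50. Patient pays $1,121.50; OOP now $1,121.50. Plan pays $1,744 − $1,121.50 = $622.50.
Bill 2, $180: deductible already satisfied, so patient's share is 50% × $180 = $90. Patient owes $90 (running OOP $1,211.50). Insurer: $180 − $90 = $90.
Bill 3, $1,078: deductible met; 50% of $1,078 = $539. Patient owes $539 (running OOP $1,750.50). Plan pays $1,078 − $539 = $539.
Bill 4, $2,432: deductible already satisfied, so patient's share is 50% × $2,432 = $1,216. OOP would hit $2,966.50 > $2,150, so the cap limits the patient to $2,150 − $1,750.50 = $399.50. Insurer: $2,432 − $399.50 = $2,032.50.

$2,032.50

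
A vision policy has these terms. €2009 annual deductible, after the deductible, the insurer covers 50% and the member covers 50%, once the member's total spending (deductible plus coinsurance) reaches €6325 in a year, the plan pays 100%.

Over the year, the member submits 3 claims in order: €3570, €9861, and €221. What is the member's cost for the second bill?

€3535.50

Bill 1, €3570: deductible takes €2009, €1561 remains; member's 50% is €780.50. Member pays €2789.50; OOP now €2789.50.
Bill 2, €9861: deductible already satisfied, so member's share is 50% × €9861 = €4930.50. OOP would hit €7720 > €6325, so the cap limits the member to €6325 − €2789.50 = €3535.50.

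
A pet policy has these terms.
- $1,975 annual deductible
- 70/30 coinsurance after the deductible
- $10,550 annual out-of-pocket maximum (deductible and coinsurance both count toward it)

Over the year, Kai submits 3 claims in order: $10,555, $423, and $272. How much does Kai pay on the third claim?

Bill 1, $10,555: deductible takes $1,975, $8,580 remains; coinsurance $8,580 × 30% = $2,574. Cost to owner: $4,549. OOP to date $4,549.
Bill 2, $423: deductible already satisfied, so owner's share is 30% × $423 = $126.90. Owner owes $126.90 (running OOP $4,675.90).
Bill 3, $272: deductible already satisfied, so owner's share is 30% × $272 = $81.60. Owner pays $81.60; OOP now $4,757.50.

$81.60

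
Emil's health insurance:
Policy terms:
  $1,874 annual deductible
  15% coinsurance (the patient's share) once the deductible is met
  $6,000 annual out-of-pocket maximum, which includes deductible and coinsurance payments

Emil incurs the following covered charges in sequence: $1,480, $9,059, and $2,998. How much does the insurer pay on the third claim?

Bill 1, $1,480: entire amount goes to the deductible. Patient owes $1,480 (running OOP $1,480). Insurer: $1,480 − $1,480 = $0.
Bill 2, $9,059: $394 finishes the deductible; $8,665 goes to coinsurance; patient's 15% is $1,299.75. Patient owes $1,693.75 (running OOP $3,173.75). Plan pays $9,059 − $1,693.75 = $7,365.25.
Bill 3, $2,998: deductible already satisfied, so patient's share is 15% × $2,998 = $449.70. Patient owes $449.70 (running OOP $3,623.45). Plan pays $2,998 − $449.70 = $2,548.30.

$2,548.30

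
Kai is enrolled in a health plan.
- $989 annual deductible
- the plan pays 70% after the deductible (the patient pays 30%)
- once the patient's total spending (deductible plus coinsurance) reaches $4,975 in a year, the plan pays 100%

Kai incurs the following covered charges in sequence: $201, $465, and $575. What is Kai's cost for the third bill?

Claim 1 ($201): all of it applies to the deductible. Patient pays $201; OOP now $201.
Claim 2 ($465): entire amount goes to the deductible. Cost to patient: $465. OOP to date $666.
Claim 3 ($575): deductible takes $323, $252 remains; patient's 30% is $75.60. Patient pays $398.60; OOP now $1,064.60.

$398.60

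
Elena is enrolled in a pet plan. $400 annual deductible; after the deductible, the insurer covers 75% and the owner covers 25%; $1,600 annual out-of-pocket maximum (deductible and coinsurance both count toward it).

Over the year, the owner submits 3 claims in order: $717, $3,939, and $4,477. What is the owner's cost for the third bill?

$136

Claim 1 ($717): deductible takes $400, $317 remains; coinsurance $317 × 25% = $79.25. Owner pays $479.25; OOP now $479.25.
Claim 2 ($3,939): 25% coinsurance on $3,939 = $984.75. Owner owes $984.75 (running OOP $1,464).
Claim 3 ($4,477): deductible met; 25% of $4,477 = $1,119.25. OOP would hit $2,583.25 > $1,600, so the cap limits the owner to $1,600 − $1,464 = $136.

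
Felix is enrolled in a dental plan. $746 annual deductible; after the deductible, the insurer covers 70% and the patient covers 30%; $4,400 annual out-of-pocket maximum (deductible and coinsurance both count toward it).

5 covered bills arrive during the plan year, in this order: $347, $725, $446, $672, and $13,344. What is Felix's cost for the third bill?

$133.80

#1 ($347): fully absorbed by the deductible. Cost to patient: $347. OOP to date $347.
#2 ($725): $399 finishes the deductible; $326 goes to coinsurance; patient's 30% is $97.80. Cost to patient: $496.80. OOP to date $843.80.
#3 ($446): 30% coinsurance on $446 = $133.80. Patient pays $133.80; OOP now $977.60.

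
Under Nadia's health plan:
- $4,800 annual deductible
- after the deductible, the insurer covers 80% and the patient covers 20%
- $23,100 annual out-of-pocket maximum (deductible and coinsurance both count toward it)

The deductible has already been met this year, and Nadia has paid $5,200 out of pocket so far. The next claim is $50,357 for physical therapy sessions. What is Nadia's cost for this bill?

$10,071.40

The deductible is already satisfied, so the full bill goes to coinsurance.
Coinsurance: $50,357 × 20% = $10,071.40.
Cumulative spending $5,200 + $10,071.40 = $15,271.40 stays under the $23,100 maximum.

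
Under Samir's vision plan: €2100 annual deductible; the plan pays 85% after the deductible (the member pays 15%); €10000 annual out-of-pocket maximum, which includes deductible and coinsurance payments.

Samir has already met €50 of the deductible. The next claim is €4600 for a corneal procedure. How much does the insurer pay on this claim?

Deductible still to meet: €2100 − €50 = €2050.
The remaining €2550 (= €4600 − €2050) moves to coinsurance.
Member's 15% share of €2550 is €382.50.
Member responsibility before any cap: €2050 + €382.50 = €2432.50.
Cumulative spending €50 + €2432.50 = €2482.50 stays under the €10000 maximum.
Insurer pays the balance: €4600 − €2432.50 = €2167.50.

€2167.50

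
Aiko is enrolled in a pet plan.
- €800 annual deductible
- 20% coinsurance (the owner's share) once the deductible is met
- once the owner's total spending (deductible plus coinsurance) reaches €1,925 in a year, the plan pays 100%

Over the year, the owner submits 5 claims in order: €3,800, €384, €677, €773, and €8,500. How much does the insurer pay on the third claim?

€541.60

Claim 1 (€3,800): €800 to deductible, leaving €3,000; 20% of €3,000 = €600. Owner owes €1,400 (running OOP €1,400). Plan pays €3,800 − €1,400 = €2,400.
Claim 2 (€384): deductible met; 20% of €384 = €76.80. Owner owes €76.80 (running OOP €1,476.80). Insurer: €384 − €76.80 = €307.20.
Claim 3 (€677): deductible met; 20% of €677 = €135.40. Owner pays €135.40; OOP now €1,612.20. Plan pays €677 − €135.40 = €541.60.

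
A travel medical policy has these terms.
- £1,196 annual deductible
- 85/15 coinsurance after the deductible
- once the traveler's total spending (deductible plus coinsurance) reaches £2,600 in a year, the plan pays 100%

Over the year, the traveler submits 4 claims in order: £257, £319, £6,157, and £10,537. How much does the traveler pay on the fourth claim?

Claim 1 — £257: fully absorbed by the deductible. Traveler pays £257; OOP now £257.
Claim 2 — £319: all of it applies to the deductible. Traveler pays £319; OOP now £576.
Claim 3 — £6,157: £620 to deductible, leaving £5,537; coinsurance £5,537 × 15% = £830.55. Cost to traveler: £1,450.55. OOP to date £2,026.55.
Claim 4 — £10,537: deductible already satisfied, so traveler's share is 15% × £10,537 = £1,580.55. That would push OOP to £3,607.10, over the £2,600 cap, so traveler pays £2,600 − £2,026.55 = £573.45.

£573.45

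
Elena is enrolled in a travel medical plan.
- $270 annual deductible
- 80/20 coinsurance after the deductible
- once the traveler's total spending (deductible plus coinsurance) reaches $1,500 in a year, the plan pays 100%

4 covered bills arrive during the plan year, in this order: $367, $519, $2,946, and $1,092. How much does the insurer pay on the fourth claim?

Claim 1 ($367): deductible takes $270, $97 remains; traveler's 20% is $19.40. Cost to traveler: $289.40. OOP to date $289.40. Plan pays $367 − $289.40 = $77.60.
Claim 2 ($519): deductible already satisfied, so traveler's share is 20% × $519 = $103.80. Traveler pays $103.80; OOP now $393.20. Insurer: $519 − $103.80 = $415.20.
Claim 3 ($2,946): 20% coinsurance on $2,946 = $589.20. Traveler owes $589.20 (running OOP $982.40). Insurer: $2,946 − $589.20 = $2,356.80.
Claim 4 ($1,092): 20% coinsurance on $1,092 = $218.40. Traveler pays $218.40; OOP now $1,200.80. Plan pays $1,092 − $218.40 = $873.60.

$873.60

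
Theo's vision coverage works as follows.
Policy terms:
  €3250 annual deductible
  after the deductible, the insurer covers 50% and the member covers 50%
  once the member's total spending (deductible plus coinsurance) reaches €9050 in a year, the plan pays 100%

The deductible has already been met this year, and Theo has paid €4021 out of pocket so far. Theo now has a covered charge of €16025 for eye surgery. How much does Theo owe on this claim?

€5029

The deductible is already satisfied, so the full bill goes to coinsurance.
50% of €16025 = €8012.50 falls to the member.
Adding €8012.50 to the €4021 already spent would give €12033.50, which exceeds the €9050 cap; the member pays just €9050 − €4021 = €5029.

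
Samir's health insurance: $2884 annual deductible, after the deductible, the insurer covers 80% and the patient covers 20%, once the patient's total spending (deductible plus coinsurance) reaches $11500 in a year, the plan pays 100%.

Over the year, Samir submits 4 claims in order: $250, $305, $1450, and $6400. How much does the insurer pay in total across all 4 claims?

$4416.80

Claim 1 — $250: entire amount goes to the deductible. Cost to patient: $250. OOP to date $250. Plan pays $250 − $250 = $0.
Claim 2 — $305: fully absorbed by the deductible. Patient pays $305; OOP now $555. Plan pays $305 − $305 = $0.
Claim 3 — $1450: entire amount goes to the deductible. Patient owes $1450 (running OOP $2005). Insurer: $1450 − $1450 = $0.
Claim 4 — $6400: $879 to deductible, leaving $5521; 20% of $5521 = $1104.20. Cost to patient: $1983.20. OOP to date $3988.20. Plan pays $6400 − $1983.20 = $4416.80.
Insurer total: $0 + $0 + $0 + $4416.80 = $4416.80.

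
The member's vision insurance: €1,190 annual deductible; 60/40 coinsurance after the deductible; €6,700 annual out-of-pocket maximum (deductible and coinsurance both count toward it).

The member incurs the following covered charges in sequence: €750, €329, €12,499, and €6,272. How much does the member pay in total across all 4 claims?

€6,700

Claim 1 — €750: fully absorbed by the deductible. Member owes €750 (running OOP €750).
Claim 2 — €329: all of it applies to the deductible. Member owes €329 (running OOP €1,079).
Claim 3 — €12,499: €111 finishes the deductible; €12,388 goes to coinsurance; coinsurance €12,388 × 40% = €4,955.20. Member pays €5,066.20; OOP now €6,145.20.
Claim 4 — €6,272: 40% coinsurance on €6,272 = €2,508.80. That would push OOP to €8,654, over the €6,700 cap, so member pays €6,700 − €6,145.20 = €554.80.
Summing the member's payments: €750 + €329 + €5,066.20 + €554.80 = €6,700.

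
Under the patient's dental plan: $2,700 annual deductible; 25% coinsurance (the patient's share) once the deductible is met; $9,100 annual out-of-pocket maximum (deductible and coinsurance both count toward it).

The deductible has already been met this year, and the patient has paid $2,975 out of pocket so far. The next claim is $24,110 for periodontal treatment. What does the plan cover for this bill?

$18,082.50

The deductible is already satisfied, so the full bill goes to coinsurance.
Patient's 25% share of $24,110 is $6,027.50.
Total out-of-pocket so far would be $2,975 + $6,027.50 = $9,002.50, below the $9,100 cap — no reduction.
The plan picks up $24,110 − $6,027.50 = $18,082.50.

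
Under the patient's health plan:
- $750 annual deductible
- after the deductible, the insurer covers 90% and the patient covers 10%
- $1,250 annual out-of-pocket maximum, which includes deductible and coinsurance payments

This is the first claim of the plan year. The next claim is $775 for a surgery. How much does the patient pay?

Nothing has been paid toward the $750 deductible, so the first $750 of this charge is applied there.
That leaves $775 − $750 = $25 for coinsurance.
Coinsurance: $25 × 10% = $2.50.
Patient responsibility before any cap: $750 + $2.50 = $752.50.
Year-to-date out-of-pocket becomes $0 + $752.50 = $752.50, still under the $1,250 maximum, so no cap applies.

$752.50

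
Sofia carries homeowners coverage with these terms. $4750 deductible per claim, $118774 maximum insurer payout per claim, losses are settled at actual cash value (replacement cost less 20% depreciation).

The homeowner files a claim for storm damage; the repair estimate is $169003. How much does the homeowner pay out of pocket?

$50229

Actual cash value after 20% depreciation: $169003 × 80% = $135202.40.
After the deductible, $135202.40 − $4750 = $130452.40 remains.
$130452.40 exceeds the $118774 limit, so the insurer pays the limit: $118774.
The homeowner bears the rest of the original loss: $169003 − $118774 = $50229.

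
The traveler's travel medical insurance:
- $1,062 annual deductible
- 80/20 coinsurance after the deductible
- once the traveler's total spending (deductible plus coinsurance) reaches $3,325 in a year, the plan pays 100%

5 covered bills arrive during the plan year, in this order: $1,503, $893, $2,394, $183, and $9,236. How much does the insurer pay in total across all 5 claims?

$10,884

Bill 1, $1,503: deductible takes $1,062, $441 remains; 20% of $441 = $88.20. Traveler owes $1,150.20 (running OOP $1,150.20). Insurer: $1,503 − $1,150.20 = $352.80.
Bill 2, $893: deductible already satisfied, so traveler's share is 20% × $893 = $178.60. Cost to traveler: $178.60. OOP to date $1,328.80. Insurer: $893 − $178.60 = $714.40.
Bill 3, $2,394: 20% coinsurance on $2,394 = $478.80. Cost to traveler: $478.80. OOP to date $1,807.60. Insurer: $2,394 − $478.80 = $1,915.20.
Bill 4, $183: deductible met; 20% of $183 = $36.60. Cost to traveler: $36.60. OOP to date $1,844.20. Plan pays $183 − $36.60 = $146.40.
Bill 5, $9,236: deductible met; 20% of $9,236 = $1,847.20. That would push OOP to $3,691.40, over the $3,325 cap, so traveler pays $3,325 − $1,844.20 = $1,480.80. Plan pays $9,236 − $1,480.80 = $7,755.20.
Insurer total = bills − traveler's total = $14,209 − $3,325 = $10,884.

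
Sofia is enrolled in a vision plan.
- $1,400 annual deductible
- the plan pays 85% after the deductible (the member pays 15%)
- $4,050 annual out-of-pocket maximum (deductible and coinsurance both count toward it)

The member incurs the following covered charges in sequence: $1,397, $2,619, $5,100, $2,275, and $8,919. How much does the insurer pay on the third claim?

Bill 1, $1,397: all of it applies to the deductible. Member pays $1,397; OOP now $1,397. Insurer: $1,397 − $1,397 = $0.
Bill 2, $2,619: $3 to deductible, leaving $2,616; coinsurance $2,616 × 15% = $392.40. Cost to member: $395.40. OOP to date $1,792.40. Plan pays $2,619 − $395.40 = $2,223.60.
Bill 3, $5,100: deductible already satisfied, so member's share is 15% × $5,100 = $765. Member pays $765; OOP now $2,557.40. Insurer: $5,100 − $765 = $4,335.

$4,335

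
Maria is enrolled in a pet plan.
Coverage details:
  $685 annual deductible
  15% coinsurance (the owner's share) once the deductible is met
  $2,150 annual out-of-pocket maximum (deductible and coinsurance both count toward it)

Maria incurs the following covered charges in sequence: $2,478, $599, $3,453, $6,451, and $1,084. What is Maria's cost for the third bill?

Bill 1, $2,478: deductible takes $685, $1,793 remains; coinsurance $1,793 × 15% = $268.95. Owner pays $953.95; OOP now $953.95.
Bill 2, $599: 15% coinsurance on $599 = $89.85. Owner pays $89.85; OOP now $1,043.80.
Bill 3, $3,453: deductible met; 15% of $3,453 = $517.95. Owner pays $517.95; OOP now $1,561.75.

$517.95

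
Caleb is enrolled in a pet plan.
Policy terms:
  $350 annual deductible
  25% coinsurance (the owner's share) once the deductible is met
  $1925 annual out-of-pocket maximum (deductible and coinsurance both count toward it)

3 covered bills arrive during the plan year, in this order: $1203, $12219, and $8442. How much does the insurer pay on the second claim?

#1 ($1203): deductible takes $350, $853 remains; coinsurance $853 × 25% = $213.25. Cost to owner: $563.25. OOP to date $563.25. Plan pays $1203 − $563.25 = $639.75.
#2 ($12219): deductible met; 25% of $12219 = $3054.75. That would push OOP to $3618, over the $1925 cap, so owner pays $1925 − $563.25 = $1361.75. Plan pays $12219 − $1361.75 = $10857.25.

$10857.25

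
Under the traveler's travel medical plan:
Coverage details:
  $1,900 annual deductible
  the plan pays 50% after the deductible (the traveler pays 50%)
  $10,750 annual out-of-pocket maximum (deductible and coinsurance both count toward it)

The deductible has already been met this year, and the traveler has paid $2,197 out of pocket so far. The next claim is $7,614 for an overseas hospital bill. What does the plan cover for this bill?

$3,807

With the deductible met, the entire $7,614 is subject to coinsurance.
Traveler's 50% share of $7,614 is $3,807.
Total out-of-pocket so far would be $2,197 + $3,807 = $6,004, below the $10,750 cap — no reduction.
The plan picks up $7,614 − $3,807 = $3,807.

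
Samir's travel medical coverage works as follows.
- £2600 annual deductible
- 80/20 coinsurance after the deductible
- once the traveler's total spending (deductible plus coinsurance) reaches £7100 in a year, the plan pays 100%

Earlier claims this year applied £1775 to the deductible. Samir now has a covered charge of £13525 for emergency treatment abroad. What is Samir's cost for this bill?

£3365

Remaining deductible: £2600 − £1775 = £825.
The remaining £12700 (= £13525 − £825) moves to coinsurance.
Coinsurance: £12700 × 20% = £2540.
So the traveler owes £825 + £2540 = £3365 before any cap.
Year-to-date out-of-pocket becomes £1775 + £3365 = £5140, still under the £7100 maximum, so no cap applies.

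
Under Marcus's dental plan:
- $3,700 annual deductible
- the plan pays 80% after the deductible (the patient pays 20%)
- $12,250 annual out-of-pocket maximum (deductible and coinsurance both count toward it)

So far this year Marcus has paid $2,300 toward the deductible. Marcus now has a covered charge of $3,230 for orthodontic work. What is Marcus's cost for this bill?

$1,766

Remaining deductible: $3,700 − $2,300 = $1,400.
After the $1,400 deductible portion, $3,230 − $1,400 = $1,830 is subject to coinsurance.
Coinsurance: $1,830 × 20% = $366.
So the patient owes $1,400 + $366 = $1,766 before any cap.
Year-to-date out-of-pocket becomes $2,300 + $1,766 = $4,066, still under the $12,250 maximum, so no cap applies.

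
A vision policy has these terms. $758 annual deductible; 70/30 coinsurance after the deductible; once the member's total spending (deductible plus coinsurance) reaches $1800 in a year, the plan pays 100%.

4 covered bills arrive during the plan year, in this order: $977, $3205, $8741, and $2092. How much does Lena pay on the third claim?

Bill 1, $977: $758 to deductible, leaving $219; member's 30% is $65.70. Member pays $823.70; OOP now $823.70.
Bill 2, $3205: deductible already satisfied, so member's share is 30% × $3205 = $961.50. Member pays $961.50; OOP now $1785.20.
Bill 3, $8741: 30% coinsurance on $8741 = $2622.30. Adding that to $1785.20 gives $4407.50, past the $1800 cap; member pays only $1800 − $1785.20 = $14.80.

$14.80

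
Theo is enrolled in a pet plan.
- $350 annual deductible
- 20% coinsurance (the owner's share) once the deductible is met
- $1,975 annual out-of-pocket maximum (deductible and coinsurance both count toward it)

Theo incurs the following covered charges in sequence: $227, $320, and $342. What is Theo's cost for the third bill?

Bill 1, $227: entire amount goes to the deductible. Owner owes $227 (running OOP $227).
Bill 2, $320: $123 to deductible, leaving $197; coinsurance $197 × 20% = $39.40. Cost to owner: $162.40. OOP to date $389.40.
Bill 3, $342: deductible already satisfied, so owner's share is 20% × $342 = $68.40. Owner owes $68.40 (running OOP $457.80).

$68.40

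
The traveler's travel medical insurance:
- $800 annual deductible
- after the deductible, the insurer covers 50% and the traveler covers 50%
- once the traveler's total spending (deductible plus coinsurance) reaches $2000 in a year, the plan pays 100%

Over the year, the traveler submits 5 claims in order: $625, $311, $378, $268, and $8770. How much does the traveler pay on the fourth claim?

$134

Claim 1 — $625: all of it applies to the deductible. Traveler owes $625 (running OOP $625).
Claim 2 — $311: $175 to deductible, leaving $136; traveler's 50% is $68. Traveler owes $243 (running OOP $868).
Claim 3 — $378: 50% coinsurance on $378 = $189. Cost to traveler: $189. OOP to date $1057.
Claim 4 — $268: 50% coinsurance on $268 = $134. Traveler owes $134 (running OOP $1191).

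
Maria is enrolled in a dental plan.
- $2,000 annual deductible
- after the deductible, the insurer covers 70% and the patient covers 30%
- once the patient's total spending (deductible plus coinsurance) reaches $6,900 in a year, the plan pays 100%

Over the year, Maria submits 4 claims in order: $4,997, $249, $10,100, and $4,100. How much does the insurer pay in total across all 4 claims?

Bill 1, $4,997: $2,000 to deductible, leaving $2,997; coinsurance $2,997 × 30% = $899.10. Cost to patient: $2,899.10. OOP to date $2,899.10. Plan pays $4,997 − $2,899.10 = $2,097.90.
Bill 2, $249: 30% coinsurance on $249 = $74.70. Patient pays $74.70; OOP now $2,973.80. Insurer: $249 − $74.70 = $174.30.
Bill 3, $10,100: deductible already satisfied, so patient's share is 30% × $10,100 = $3,030. Patient owes $3,030 (running OOP $6,003.80). Plan pays $10,100 − $3,030 = $7,070.
Bill 4, $4,100: 30% coinsurance on $4,100 = $1,230. That would push OOP to $7,233.80, over the $6,900 cap, so patient pays $6,900 − $6,003.80 = $896.20. Insurer: $4,100 − $896.20 = $3,203.80.
Insurer total = bills − patient's total = $19,446 − $6,900 = $12,546.

$12,546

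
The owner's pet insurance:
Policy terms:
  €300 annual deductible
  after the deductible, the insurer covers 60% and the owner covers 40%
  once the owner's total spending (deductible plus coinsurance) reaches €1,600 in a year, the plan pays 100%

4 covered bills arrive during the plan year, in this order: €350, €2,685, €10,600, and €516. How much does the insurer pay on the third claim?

#1 (€350): €300 to deductible, leaving €50; 40% of €50 = €20. Owner owes €320 (running OOP €320). Plan pays €350 − €320 = €30.
#2 (€2,685): deductible already satisfied, so owner's share is 40% × €2,685 = €1,074. Owner owes €1,074 (running OOP €1,394). Plan pays €2,685 − €1,074 = €1,611.
#3 (€10,600): 40% coinsurance on €10,600 = €4,240. Adding that to €1,394 gives €5,634, past the €1,600 cap; owner pays only €1,600 − €1,394 = €206. Plan pays €10,600 − €206 = €10,394.

€10,394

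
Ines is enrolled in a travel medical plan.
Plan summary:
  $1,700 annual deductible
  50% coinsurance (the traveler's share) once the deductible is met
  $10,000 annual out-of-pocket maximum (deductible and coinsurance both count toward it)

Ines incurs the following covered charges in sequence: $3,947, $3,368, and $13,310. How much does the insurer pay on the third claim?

Claim 1 — $3,947: deductible takes $1,700, $2,247 remains; coinsurance $2,247 × 50% = $1,123.50. Cost to traveler: $2,823.50. OOP to date $2,823.50. Insurer: $3,947 − $2,823.50 = $1,123.50.
Claim 2 — $3,368: deductible already satisfied, so traveler's share is 50% × $3,368 = $1,684. Traveler owes $1,684 (running OOP $4,507.50). Insurer: $3,368 − $1,684 = $1,684.
Claim 3 — $13,310: deductible met; 50% of $13,310 = $6,655. That would push OOP to $11,162.50, over the $10,000 cap, so traveler pays $10,000 − $4,507.50 = $5,492.50. Plan pays $13,310 − $5,492.50 = $7,817.50.

$7,817.50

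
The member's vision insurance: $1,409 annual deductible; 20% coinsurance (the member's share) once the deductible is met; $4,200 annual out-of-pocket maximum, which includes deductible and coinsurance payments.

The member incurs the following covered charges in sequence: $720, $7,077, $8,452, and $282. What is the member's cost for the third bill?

$1,513.40

Claim 1 ($720): all of it applies to the deductible. Member pays $720; OOP now $720.
Claim 2 ($7,077): deductible takes $689, $6,388 remains; 20% of $6,388 = $1,277.60. Member owes $1,966.60 (running OOP $2,686.60).
Claim 3 ($8,452): deductible already satisfied, so member's share is 20% × $8,452 = $1,690.40. Adding that to $2,686.60 gives $4,377, past the $4,200 cap; member pays only $4,200 − $2,686.60 = $1,513.40.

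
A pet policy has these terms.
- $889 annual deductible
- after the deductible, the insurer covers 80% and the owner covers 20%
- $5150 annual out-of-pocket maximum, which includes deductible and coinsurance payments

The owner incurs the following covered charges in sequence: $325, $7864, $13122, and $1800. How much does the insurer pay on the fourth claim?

Bill 1, $325: entire amount goes to the deductible. Owner owes $325 (running OOP $325). Plan pays $325 − $325 = $0.
Bill 2, $7864: $564 to deductible, leaving $7300; owner's 20% is $1460. Cost to owner: $2024. OOP to date $2349. Plan pays $7864 − $2024 = $5840.
Bill 3, $13122: 20% coinsurance on $13122 = $2624.40. Owner owes $2624.40 (running OOP $4973.40). Insurer: $13122 − $2624.40 = $10497.60.
Bill 4, $1800: deductible already satisfied, so owner's share is 20% × $1800 = $360. Adding that to $4973.40 gives $5333.40, past the $5150 cap; owner pays only $5150 − $4973.40 = $176.60. Insurer: $1800 − $176.60 = $1623.40.

$1623.40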